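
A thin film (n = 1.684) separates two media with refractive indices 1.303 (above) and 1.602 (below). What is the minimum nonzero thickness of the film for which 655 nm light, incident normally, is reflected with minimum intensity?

Ray reflecting at the top interface goes from n = 1.303 toward n = 1.684: a half-wave phase shift.
At the lower boundary (n = 1.684 to n = 1.602) the reflected ray undergoes no phase shift.
Exactly one π shift → a net half-wave offset.
So the condition for destructive reflection is 2 n t = m λ.
Minimum nonzero at m = 1: t = λ / (2 n) = 655 / (2 × 1.684) = 194 nm.

194 nm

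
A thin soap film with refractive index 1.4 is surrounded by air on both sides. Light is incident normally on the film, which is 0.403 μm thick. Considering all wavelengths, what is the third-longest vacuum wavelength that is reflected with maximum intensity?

451 nm

Ray reflecting at the top interface goes from n = 1.0 toward n = 1.4: a half-wave phase shift.
Ray reflecting at the bottom interface goes from n = 1.4 toward n = 1.0: no phase shift.
The two reflections differ by half a wavelength.
So the condition for constructive reflection is 2 n t = (m + ½) λ.
λ = 2 n t / (m + ½). The third-longest wavelength is m = 2: λ = 2 × 1.4 × 403 / 2.50 = 451 nm.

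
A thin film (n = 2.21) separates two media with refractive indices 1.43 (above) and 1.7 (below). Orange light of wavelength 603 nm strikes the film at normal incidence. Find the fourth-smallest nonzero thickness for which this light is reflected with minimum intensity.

546 nm

At the upper boundary (n = 1.43 to n = 2.21) the reflected ray undergoes a half-wave phase shift.
At the lower boundary (n = 2.21 to n = 1.7) the reflected ray undergoes no phase shift.
Net: one phase inversion between the two reflected rays.
So the condition for destructive reflection is 2 n t = m λ.
The fourth-smallest nonzero thickness corresponds to m = 4: t = m λ / (2 n) = 4.00 × 603 / (2 × 2.21) = 546 nm.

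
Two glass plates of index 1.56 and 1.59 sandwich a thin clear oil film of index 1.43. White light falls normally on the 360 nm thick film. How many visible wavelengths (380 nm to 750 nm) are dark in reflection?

1

Ray reflecting at the top interface goes from n = 1.56 toward n = 1.43: no phase shift.
Ray reflecting at the bottom interface goes from n = 1.43 toward n = 1.59: a half-wave phase shift.
The two reflections differ by half a wavelength.
So the condition for destructive reflection is 2 n t = m λ.
λ = 2 n t / m = 1030 / m nm.
m=1: 1030 nm (IR); m=2: 515 nm (visible); m=3: 343 nm (UV).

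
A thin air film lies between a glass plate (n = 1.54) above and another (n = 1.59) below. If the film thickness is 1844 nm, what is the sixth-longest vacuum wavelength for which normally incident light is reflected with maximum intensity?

671 nm

Ray reflecting at the top interface goes from n = 1.54 toward n = 1.0: no phase shift.
Ray reflecting at the bottom interface goes from n = 1.0 toward n = 1.59: a half-wave phase shift.
Exactly one π shift → a net half-wave offset.
For maximum reflection here: 2 n t = (m + ½) λ.
λ = 2 n t / (m + ½). The sixth-longest wavelength is m = 5: λ = 2 × 1.0 × 1844 / 5.50 = 671 nm.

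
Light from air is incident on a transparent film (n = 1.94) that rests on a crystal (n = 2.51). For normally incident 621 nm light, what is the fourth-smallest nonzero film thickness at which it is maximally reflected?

640 nm

Top surface (1.0 → 1.94): reflection off a higher-index medium gives a half-wave phase shift.
At the lower boundary (n = 1.94 to n = 2.51) the reflected ray undergoes a half-wave phase shift.
Zero or two π shifts → no net half-wave offset.
With no net inversion, constructive interference in reflection requires 2 n t = m λ.
The fourth-smallest nonzero thickness corresponds to m = 4: t = m λ / (2 n) = 4.00 × 621 / (2 × 1.94) = 640 nm.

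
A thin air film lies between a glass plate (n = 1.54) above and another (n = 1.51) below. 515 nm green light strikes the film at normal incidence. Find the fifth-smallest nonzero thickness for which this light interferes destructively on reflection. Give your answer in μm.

Top surface (1.54 → 1.0): reflection off a lower-index medium gives no phase shift.
Ray reflecting at the bottom interface goes from n = 1.0 toward n = 1.51: a half-wave phase shift.
The two reflections differ by half a wavelength.
So the condition for destructive reflection is 2 n t = m λ.
The fifth-smallest nonzero thickness corresponds to m = 5: t = m λ / (2 n) = 5.00 × 515 / (2 × 1.0) = 1288 nm.

1.29 μm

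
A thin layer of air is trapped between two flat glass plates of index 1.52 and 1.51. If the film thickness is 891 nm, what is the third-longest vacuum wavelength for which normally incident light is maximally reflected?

At the upper boundary (n = 1.52 to n = 1.0) the reflected ray undergoes no phase shift.
Bottom surface (1.0 → 1.51): reflection off a higher-index medium gives a half-wave phase shift.
Net: one phase inversion between the two reflected rays.
For strong reflection here: 2 n t = (m + ½) λ.
λ = 2 n t / (m + ½). The third-longest wavelength is m = 2: λ = 2 × 1.0 × 891 / 2.50 = 713 nm.

713 nm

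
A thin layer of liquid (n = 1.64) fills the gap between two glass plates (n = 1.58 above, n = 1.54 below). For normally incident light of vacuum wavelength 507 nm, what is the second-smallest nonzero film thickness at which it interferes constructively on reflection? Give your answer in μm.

0.232 μm

Ray reflecting at the top interface goes from n = 1.58 toward n = 1.64: a half-wave phase shift.
Ray reflecting at the bottom interface goes from n = 1.64 toward n = 1.54: no phase shift.
The two reflections differ by half a wavelength.
For bright reflection here: 2 n t = (m + ½) λ.
The second-smallest nonzero thickness corresponds to m = 1: t = (m + ½) λ / (2 n) = 1.50 × 507 / (2 × 1.64) = 232 nm.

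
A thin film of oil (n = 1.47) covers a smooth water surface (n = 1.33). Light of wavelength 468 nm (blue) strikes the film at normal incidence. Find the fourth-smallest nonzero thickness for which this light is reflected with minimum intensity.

637 nm

Top surface (1.0 → 1.47): reflection off a higher-index medium gives a half-wave phase shift.
Ray reflecting at the bottom interface goes from n = 1.47 toward n = 1.33: no phase shift.
Net: one phase inversion between the two reflected rays.
With one net inversion, destructive interference in reflection requires 2 n t = m λ.
The fourth-smallest nonzero thickness corresponds to m = 4: t = m λ / (2 n) = 4.00 × 468 / (2 × 1.47) = 637 nm.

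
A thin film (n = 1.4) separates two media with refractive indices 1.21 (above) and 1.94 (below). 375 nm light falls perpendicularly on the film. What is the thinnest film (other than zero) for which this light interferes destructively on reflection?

Ray reflecting at the top interface goes from n = 1.21 toward n = 1.4: a half-wave phase shift.
At the lower boundary (n = 1.4 to n = 1.94) the reflected ray undergoes a half-wave phase shift.
Net: no relative phase inversion (both shifts match).
With no net inversion, destructive interference in reflection requires 2 n t = (m + ½) λ.
Minimum at m = 0: t = λ / (4 n) = 375 / (4 × 1.4) = 67.0 nm.

67.0 nm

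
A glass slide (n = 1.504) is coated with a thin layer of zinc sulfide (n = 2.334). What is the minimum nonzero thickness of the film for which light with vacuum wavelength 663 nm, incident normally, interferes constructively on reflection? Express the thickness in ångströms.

Ray reflecting at the top interface goes from n = 1.0 toward n = 2.334: a half-wave phase shift.
At the lower boundary (n = 2.334 to n = 1.504) the reflected ray undergoes no phase shift.
Net: one phase inversion between the two reflected rays.
With one net inversion, constructive interference in reflection requires 2 n t = (m + ½) λ.
Minimum at m = 0: t = λ / (4 n) = 663 / (4 × 2.334) = 71.0 nm.

710 Å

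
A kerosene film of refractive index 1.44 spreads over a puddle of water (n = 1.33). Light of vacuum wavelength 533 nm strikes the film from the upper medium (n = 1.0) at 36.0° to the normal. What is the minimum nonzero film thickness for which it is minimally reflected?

Ray reflecting at the top interface goes from n = 1.0 toward n = 1.44: a half-wave phase shift.
At the lower boundary (n = 1.44 to n = 1.33) the reflected ray undergoes no phase shift.
Net: one phase inversion between the two reflected rays.
For weak reflection here: 2 n t cos θ_r = m λ.
Snell's law: 1.0 sin 36.0° = 1.44 sin θ_r → sin θ_r = 0.408, cos θ_r = 0.913.
Minimum nonzero at m = 1: t = λ / (2 n cos θ_r) = 533 / (2 × 1.44 × 0.913) = 203 nm.

203 nm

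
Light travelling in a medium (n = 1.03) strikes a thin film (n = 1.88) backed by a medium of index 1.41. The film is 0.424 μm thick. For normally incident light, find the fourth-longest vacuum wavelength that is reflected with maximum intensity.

455 nm

Ray reflecting at the top interface goes from n = 1.03 toward n = 1.88: a half-wave phase shift.
Ray reflecting at the bottom interface goes from n = 1.88 toward n = 1.41: no phase shift.
Exactly one π shift → a net half-wave offset.
For strong reflection here: 2 n t = (m + ½) λ.
λ = 2 n t / (m + ½). The fourth-longest wavelength is m = 3: λ = 2 × 1.88 × 424 / 3.50 = 455 nm.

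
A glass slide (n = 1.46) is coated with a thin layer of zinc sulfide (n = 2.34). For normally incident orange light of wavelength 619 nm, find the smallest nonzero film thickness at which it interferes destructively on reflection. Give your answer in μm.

0.132 μm

At the upper boundary (n = 1.0 to n = 2.34) the reflected ray undergoes a half-wave phase shift.
Ray reflecting at the bottom interface goes from n = 2.34 toward n = 1.46: no phase shift.
The two reflections differ by half a wavelength.
For dark reflection here: 2 n t = m λ.
Minimum nonzero at m = 1: t = λ / (2 n) = 619 / (2 × 2.34) = 132 nm.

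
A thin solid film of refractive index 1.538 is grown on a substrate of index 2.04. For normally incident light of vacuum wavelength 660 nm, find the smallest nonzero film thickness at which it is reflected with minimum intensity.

107 nm

Ray reflecting at the top interface goes from n = 1.0 toward n = 1.538: a half-wave phase shift.
At the lower boundary (n = 1.538 to n = 2.04) the reflected ray undergoes a half-wave phase shift.
Net: no relative phase inversion (both shifts match).
For minimum reflection here: 2 n t = (m + ½) λ.
Minimum at m = 0: t = λ / (4 n) = 660 / (4 × 1.538) = 107 nm.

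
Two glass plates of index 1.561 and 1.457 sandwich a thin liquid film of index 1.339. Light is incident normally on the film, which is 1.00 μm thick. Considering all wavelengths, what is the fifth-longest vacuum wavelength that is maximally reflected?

595 nm

Top surface (1.561 → 1.339): reflection off a lower-index medium gives no phase shift.
At the lower boundary (n = 1.339 to n = 1.457) the reflected ray undergoes a half-wave phase shift.
Net: one phase inversion between the two reflected rays.
For bright reflection here: 2 n t = (m + ½) λ.
λ = 2 n t / (m + ½). The fifth-longest wavelength is m = 4: λ = 2 × 1.339 × 1000 / 4.50 = 595 nm.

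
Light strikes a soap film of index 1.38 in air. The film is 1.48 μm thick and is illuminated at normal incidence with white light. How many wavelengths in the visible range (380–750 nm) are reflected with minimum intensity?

At the upper boundary (n = 1.0 to n = 1.38) the reflected ray undergoes a half-wave phase shift.
Bottom surface (1.38 → 1.0): reflection off a lower-index medium gives no phase shift.
Net: one phase inversion between the two reflected rays.
For minimum reflection here: 2 n t = m λ.
λ = 2 n t / m = 4085 / m nm.
m=5: 817 nm (IR); m=6: 681 nm (visible); m=7: 584 nm (visible); m=8: 511 nm (visible); m=9: 454 nm (visible); m=10: 408 nm (visible); m=11: 371 nm (UV).

5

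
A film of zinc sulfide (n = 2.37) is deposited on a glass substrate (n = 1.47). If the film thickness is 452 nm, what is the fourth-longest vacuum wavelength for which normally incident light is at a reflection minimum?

536 nm

At the upper boundary (n = 1.0 to n = 2.37) the reflected ray undergoes a half-wave phase shift.
At the lower boundary (n = 2.37 to n = 1.47) the reflected ray undergoes no phase shift.
The two reflections differ by half a wavelength.
For weak reflection here: 2 n t = m λ.
λ = 2 n t / m. The fourth-longest wavelength is m = 4: λ = 2 × 2.37 × 452 / 4.00 = 536 nm.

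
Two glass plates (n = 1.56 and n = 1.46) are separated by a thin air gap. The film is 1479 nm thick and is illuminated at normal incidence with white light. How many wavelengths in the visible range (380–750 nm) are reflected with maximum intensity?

4

Ray reflecting at the top interface goes from n = 1.56 toward n = 1.0: no phase shift.
Ray reflecting at the bottom interface goes from n = 1.0 toward n = 1.46: a half-wave phase shift.
The two reflections differ by half a wavelength.
So the condition for constructive reflection is 2 n t = (m + ½) λ.
λ = 2 n t / (m + ½) = 2958 / (m + ½) nm.
m=3: 845 nm (IR); m=4: 657 nm (visible); m=5: 538 nm (visible); m=6: 455 nm (visible); m=7: 394 nm (visible); m=8: 348 nm (UV).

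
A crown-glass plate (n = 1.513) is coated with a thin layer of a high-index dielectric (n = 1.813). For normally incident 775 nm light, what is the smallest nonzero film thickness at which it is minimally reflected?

214 nm

At the upper boundary (n = 1.0 to n = 1.813) the reflected ray undergoes a half-wave phase shift.
Ray reflecting at the bottom interface goes from n = 1.813 toward n = 1.513: no phase shift.
Exactly one π shift → a net half-wave offset.
With one net inversion, destructive interference in reflection requires 2 n t = m λ.
The smallest nonzero thickness corresponds to m = 1: t = m λ / (2 n) = 1.00 × 775 / (2 × 1.813) = 214 nm.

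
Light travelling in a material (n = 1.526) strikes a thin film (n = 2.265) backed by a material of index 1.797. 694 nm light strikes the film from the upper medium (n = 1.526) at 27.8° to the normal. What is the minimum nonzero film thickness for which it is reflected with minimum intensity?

Top surface (1.526 → 2.265): reflection off a higher-index medium gives a half-wave phase shift.
Ray reflecting at the bottom interface goes from n = 2.265 toward n = 1.797: no phase shift.
Net: one phase inversion between the two reflected rays.
With one net inversion, destructive interference in reflection requires 2 n t cos θ_r = m λ.
Snell's law: 1.526 sin 27.8° = 2.265 sin θ_r → sin θ_r = 0.314, cos θ_r = 0.949.
Minimum nonzero at m = 1: t = λ / (2 n cos θ_r) = 694 / (2 × 2.265 × 0.949) = 161 nm.

161 nm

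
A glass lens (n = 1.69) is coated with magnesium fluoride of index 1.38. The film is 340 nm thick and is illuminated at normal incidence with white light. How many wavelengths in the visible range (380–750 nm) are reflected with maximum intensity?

1

Top surface (1.0 → 1.38): reflection off a higher-index medium gives a half-wave phase shift.
Ray reflecting at the bottom interface goes from n = 1.38 toward n = 1.69: a half-wave phase shift.
Net: no relative phase inversion (both shifts match).
For bright reflection here: 2 n t = m λ.
λ = 2 n t / m = 938 / m nm.
m=1: 938 nm (IR); m=2: 469 nm (visible); m=3: 313 nm (UV).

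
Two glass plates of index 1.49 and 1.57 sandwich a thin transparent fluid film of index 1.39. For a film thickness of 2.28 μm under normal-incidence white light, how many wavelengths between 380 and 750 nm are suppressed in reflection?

Ray reflecting at the top interface goes from n = 1.49 toward n = 1.39: no phase shift.
Bottom surface (1.39 → 1.57): reflection off a higher-index medium gives a half-wave phase shift.
Exactly one π shift → a net half-wave offset.
So the condition for destructive reflection is 2 n t = m λ.
λ = 2 n t / m = 6338 / m nm.
m=8: 792 nm (IR); m=9: 704 nm (visible); m=10: 634 nm (visible); m=11: 576 nm (visible); m=12: 528 nm (visible); m=13: 488 nm (visible); m=14: 453 nm (visible); m=15: 423 nm (visible); m=16: 396 nm (visible); m=17: 373 nm (UV).

8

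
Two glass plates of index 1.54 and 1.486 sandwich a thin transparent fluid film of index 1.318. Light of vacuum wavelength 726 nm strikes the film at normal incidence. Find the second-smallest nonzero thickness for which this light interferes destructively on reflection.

At the upper boundary (n = 1.54 to n = 1.318) the reflected ray undergoes no phase shift.
Ray reflecting at the bottom interface goes from n = 1.318 toward n = 1.486: a half-wave phase shift.
Net: one phase inversion between the two reflected rays.
With one net inversion, destructive interference in reflection requires 2 n t = m λ.
The second-smallest nonzero thickness corresponds to m = 2: t = m λ / (2 n) = 2.00 × 726 / (2 × 1.318) = 551 nm.

551 nm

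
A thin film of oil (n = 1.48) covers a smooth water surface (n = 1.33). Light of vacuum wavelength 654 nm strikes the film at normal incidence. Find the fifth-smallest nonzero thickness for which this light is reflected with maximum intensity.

At the upper boundary (n = 1.0 to n = 1.48) the reflected ray undergoes a half-wave phase shift.
Ray reflecting at the bottom interface goes from n = 1.48 toward n = 1.33: no phase shift.
Net: one phase inversion between the two reflected rays.
With one net inversion, constructive interference in reflection requires 2 n t = (m + ½) λ.
The fifth-smallest nonzero thickness corresponds to m = 4: t = (m + ½) λ / (2 n) = 4.50 × 654 / (2 × 1.48) = 994 nm.

994 nm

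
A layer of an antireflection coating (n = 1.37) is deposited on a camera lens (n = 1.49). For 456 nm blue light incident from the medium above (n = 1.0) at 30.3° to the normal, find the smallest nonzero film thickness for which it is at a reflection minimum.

89.5 nm

At the upper boundary (n = 1.0 to n = 1.37) the reflected ray undergoes a half-wave phase shift.
Ray reflecting at the bottom interface goes from n = 1.37 toward n = 1.49: a half-wave phase shift.
The two reflections carry the same phase change, so no net offset.
With no net inversion, destructive interference in reflection requires 2 n t cos θ_r = (m + ½) λ.
Snell's law: 1.0 sin 30.3° = 1.37 sin θ_r → sin θ_r = 0.368, cos θ_r = 0.930.
Minimum at m = 0: t = λ / (4 n cos θ_r) = 456 / (4 × 1.37 × 0.930) = 89.5 nm.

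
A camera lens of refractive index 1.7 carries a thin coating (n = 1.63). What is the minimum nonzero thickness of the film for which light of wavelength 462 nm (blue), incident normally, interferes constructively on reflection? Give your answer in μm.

Top surface (1.0 → 1.63): reflection off a higher-index medium gives a half-wave phase shift.
Ray reflecting at the bottom interface goes from n = 1.63 toward n = 1.7: a half-wave phase shift.
Net: no relative phase inversion (both shifts match).
So the condition for constructive reflection is 2 n t = m λ.
Minimum nonzero at m = 1: t = λ / (2 n) = 462 / (2 × 1.63) = 142 nm.

0.142 μm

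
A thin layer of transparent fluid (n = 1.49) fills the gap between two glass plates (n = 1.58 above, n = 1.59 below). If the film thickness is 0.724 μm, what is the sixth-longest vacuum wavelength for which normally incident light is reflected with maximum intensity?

At the upper boundary (n = 1.58 to n = 1.49) the reflected ray undergoes no phase shift.
Bottom surface (1.49 → 1.59): reflection off a higher-index medium gives a half-wave phase shift.
Exactly one π shift → a net half-wave offset.
For bright reflection here: 2 n t = (m + ½) λ.
λ = 2 n t / (m + ½). The sixth-longest wavelength is m = 5: λ = 2 × 1.49 × 724 / 5.50 = 392 nm.

392 nm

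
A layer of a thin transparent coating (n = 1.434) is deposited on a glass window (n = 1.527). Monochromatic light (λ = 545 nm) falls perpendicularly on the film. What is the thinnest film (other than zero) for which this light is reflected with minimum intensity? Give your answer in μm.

0.0950 μm

At the upper boundary (n = 1.0 to n = 1.434) the reflected ray undergoes a half-wave phase shift.
At the lower boundary (n = 1.434 to n = 1.527) the reflected ray undergoes a half-wave phase shift.
Zero or two π shifts → no net half-wave offset.
With no net inversion, destructive interference in reflection requires 2 n t = (m + ½) λ.
Minimum at m = 0: t = λ / (4 n) = 545 / (4 × 1.434) = 95.0 nm.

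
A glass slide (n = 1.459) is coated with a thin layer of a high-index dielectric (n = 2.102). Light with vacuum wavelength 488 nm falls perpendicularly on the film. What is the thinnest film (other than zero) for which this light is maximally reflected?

At the upper boundary (n = 1.0 to n = 2.102) the reflected ray undergoes a half-wave phase shift.
At the lower boundary (n = 2.102 to n = 1.459) the reflected ray undergoes no phase shift.
Exactly one π shift → a net half-wave offset.
With one net inversion, constructive interference in reflection requires 2 n t = (m + ½) λ.
Minimum at m = 0: t = λ / (4 n) = 488 / (4 × 2.102) = 58.0 nm.

58.0 nm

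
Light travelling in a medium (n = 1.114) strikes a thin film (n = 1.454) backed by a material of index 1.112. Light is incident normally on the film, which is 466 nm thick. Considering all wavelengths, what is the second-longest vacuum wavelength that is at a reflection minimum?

678 nm

Ray reflecting at the top interface goes from n = 1.114 toward n = 1.454: a half-wave phase shift.
Ray reflecting at the bottom interface goes from n = 1.454 toward n = 1.112: no phase shift.
The two reflections differ by half a wavelength.
So the condition for destructive reflection is 2 n t = m λ.
λ = 2 n t / m. The second-longest wavelength is m = 2: λ = 2 × 1.454 × 466 / 2.00 = 678 nm.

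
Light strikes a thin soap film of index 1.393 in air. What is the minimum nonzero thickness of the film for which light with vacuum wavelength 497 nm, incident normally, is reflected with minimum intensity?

Top surface (1.0 → 1.393): reflection off a higher-index medium gives a half-wave phase shift.
At the lower boundary (n = 1.393 to n = 1.0) the reflected ray undergoes no phase shift.
Exactly one π shift → a net half-wave offset.
With one net inversion, destructive interference in reflection requires 2 n t = m λ.
Minimum nonzero at m = 1: t = λ / (2 n) = 497 / (2 × 1.393) = 178 nm.

178 nm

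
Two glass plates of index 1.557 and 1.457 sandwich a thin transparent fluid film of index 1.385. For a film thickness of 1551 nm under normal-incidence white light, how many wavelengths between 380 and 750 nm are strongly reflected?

5

Ray reflecting at the top interface goes from n = 1.557 toward n = 1.385: no phase shift.
Bottom surface (1.385 → 1.457): reflection off a higher-index medium gives a half-wave phase shift.
Exactly one π shift → a net half-wave offset.
So the condition for constructive reflection is 2 n t = (m + ½) λ.
λ = 2 n t / (m + ½) = 4296 / (m + ½) nm.
m=5: 781 nm (IR); m=6: 661 nm (visible); m=7: 573 nm (visible); m=8: 505 nm (visible); m=9: 452 nm (visible); m=10: 409 nm (visible); m=11: 374 nm (UV).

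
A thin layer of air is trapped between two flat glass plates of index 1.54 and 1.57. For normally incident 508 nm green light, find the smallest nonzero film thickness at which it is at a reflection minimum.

254 nm

Top surface (1.54 → 1.0): reflection off a lower-index medium gives no phase shift.
At the lower boundary (n = 1.0 to n = 1.57) the reflected ray undergoes a half-wave phase shift.
The two reflections differ by half a wavelength.
So the condition for destructive reflection is 2 n t = m λ.
Minimum nonzero at m = 1: t = λ / (2 n) = 508 / (2 × 1.0) = 254 nm.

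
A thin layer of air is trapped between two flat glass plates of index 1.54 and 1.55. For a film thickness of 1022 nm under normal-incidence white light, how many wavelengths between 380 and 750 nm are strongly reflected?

Top surface (1.54 → 1.0): reflection off a lower-index medium gives no phase shift.
Bottom surface (1.0 → 1.55): reflection off a higher-index medium gives a half-wave phase shift.
Net: one phase inversion between the two reflected rays.
For maximum reflection here: 2 n t = (m + ½) λ.
λ = 2 n t / (m + ½) = 2044 / (m + ½) nm.
m=2: 818 nm (IR); m=3: 584 nm (visible); m=4: 454 nm (visible); m=5: 372 nm (UV).

2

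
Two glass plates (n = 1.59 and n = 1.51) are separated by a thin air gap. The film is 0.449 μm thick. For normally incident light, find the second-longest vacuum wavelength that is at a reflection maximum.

599 nm

Top surface (1.59 → 1.0): reflection off a lower-index medium gives no phase shift.
At the lower boundary (n = 1.0 to n = 1.51) the reflected ray undergoes a half-wave phase shift.
Net: one phase inversion between the two reflected rays.
With one net inversion, constructive interference in reflection requires 2 n t = (m + ½) λ.
λ = 2 n t / (m + ½). The second-longest wavelength is m = 1: λ = 2 × 1.0 × 449 / 1.50 = 599 nm.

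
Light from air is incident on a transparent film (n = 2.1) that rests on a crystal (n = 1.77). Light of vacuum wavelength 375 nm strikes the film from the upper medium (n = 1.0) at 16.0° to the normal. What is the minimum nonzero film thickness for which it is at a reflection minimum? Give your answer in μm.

0.0901 μm

Ray reflecting at the top interface goes from n = 1.0 toward n = 2.1: a half-wave phase shift.
At the lower boundary (n = 2.1 to n = 1.77) the reflected ray undergoes no phase shift.
Exactly one π shift → a net half-wave offset.
So the condition for destructive reflection is 2 n t cos θ_r = m λ.
Snell's law: 1.0 sin 16.0° = 2.1 sin θ_r → sin θ_r = 0.131, cos θ_r = 0.991.
Minimum nonzero at m = 1: t = λ / (2 n cos θ_r) = 375 / (2 × 2.1 × 0.991) = 90.1 nm.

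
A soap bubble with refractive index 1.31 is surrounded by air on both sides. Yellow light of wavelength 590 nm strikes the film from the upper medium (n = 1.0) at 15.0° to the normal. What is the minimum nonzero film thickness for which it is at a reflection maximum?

115 nm

Top surface (1.0 → 1.31): reflection off a higher-index medium gives a half-wave phase shift.
At the lower boundary (n = 1.31 to n = 1.0) the reflected ray undergoes no phase shift.
The two reflections differ by half a wavelength.
For strong reflection here: 2 n t cos θ_r = (m + ½) λ.
Snell's law: 1.0 sin 15.0° = 1.31 sin θ_r → sin θ_r = 0.198, cos θ_r = 0.980.
Minimum at m = 0: t = λ / (4 n cos θ_r) = 590 / (4 × 1.31 × 0.980) = 115 nm.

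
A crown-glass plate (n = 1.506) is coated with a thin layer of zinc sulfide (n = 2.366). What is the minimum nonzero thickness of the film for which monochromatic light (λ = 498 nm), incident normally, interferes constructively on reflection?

Ray reflecting at the top interface goes from n = 1.0 toward n = 2.366: a half-wave phase shift.
Ray reflecting at the bottom interface goes from n = 2.366 toward n = 1.506: no phase shift.
Exactly one π shift → a net half-wave offset.
For maximum reflection here: 2 n t = (m + ½) λ.
Minimum at m = 0: t = λ / (4 n) = 498 / (4 × 2.366) = 52.6 nm.

52.6 nm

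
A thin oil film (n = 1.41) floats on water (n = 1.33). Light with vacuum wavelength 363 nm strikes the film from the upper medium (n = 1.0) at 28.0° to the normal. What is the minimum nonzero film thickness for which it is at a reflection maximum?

68.3 nm

Top surface (1.0 → 1.41): reflection off a higher-index medium gives a half-wave phase shift.
Ray reflecting at the bottom interface goes from n = 1.41 toward n = 1.33: no phase shift.
The two reflections differ by half a wavelength.
With one net inversion, constructive interference in reflection requires 2 n t cos θ_r = (m + ½) λ.
Snell's law: 1.0 sin 28.0° = 1.41 sin θ_r → sin θ_r = 0.333, cos θ_r = 0.943.
Minimum at m = 0: t = λ / (4 n cos θ_r) = 363 / (4 × 1.41 × 0.943) = 68.3 nm.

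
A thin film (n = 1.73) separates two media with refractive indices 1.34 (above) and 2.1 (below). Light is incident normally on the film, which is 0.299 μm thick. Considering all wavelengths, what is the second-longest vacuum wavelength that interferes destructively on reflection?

Ray reflecting at the top interface goes from n = 1.34 toward n = 1.73: a half-wave phase shift.
Ray reflecting at the bottom interface goes from n = 1.73 toward n = 2.1: a half-wave phase shift.
The two reflections carry the same phase change, so no net offset.
So the condition for destructive reflection is 2 n t = (m + ½) λ.
λ = 2 n t / (m + ½). The second-longest wavelength is m = 1: λ = 2 × 1.73 × 299 / 1.50 = 690 nm.

690 nm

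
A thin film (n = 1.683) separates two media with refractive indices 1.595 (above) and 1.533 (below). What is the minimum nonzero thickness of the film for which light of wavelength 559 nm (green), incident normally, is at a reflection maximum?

At the upper boundary (n = 1.595 to n = 1.683) the reflected ray undergoes a half-wave phase shift.
Bottom surface (1.683 → 1.533): reflection off a lower-index medium gives no phase shift.
Net: one phase inversion between the two reflected rays.
For strong reflection here: 2 n t = (m + ½) λ.
Minimum at m = 0: t = λ / (4 n) = 559 / (4 × 1.683) = 83.0 nm.

83.0 nm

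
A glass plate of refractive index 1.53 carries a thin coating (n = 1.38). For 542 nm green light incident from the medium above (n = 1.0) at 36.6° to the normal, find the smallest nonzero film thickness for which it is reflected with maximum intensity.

218 nm

Ray reflecting at the top interface goes from n = 1.0 toward n = 1.38: a half-wave phase shift.
Ray reflecting at the bottom interface goes from n = 1.38 toward n = 1.53: a half-wave phase shift.
Net: no relative phase inversion (both shifts match).
So the condition for constructive reflection is 2 n t cos θ_r = m λ.
Snell's law: 1.0 sin 36.6° = 1.38 sin θ_r → sin θ_r = 0.432, cos θ_r = 0.902.
Minimum nonzero at m = 1: t = λ / (2 n cos θ_r) = 542 / (2 × 1.38 × 0.902) = 218 nm.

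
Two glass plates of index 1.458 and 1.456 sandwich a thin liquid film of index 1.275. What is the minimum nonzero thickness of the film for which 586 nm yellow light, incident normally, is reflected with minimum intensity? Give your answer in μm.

0.230 μm

Top surface (1.458 → 1.275): reflection off a lower-index medium gives no phase shift.
At the lower boundary (n = 1.275 to n = 1.456) the reflected ray undergoes a half-wave phase shift.
The two reflections differ by half a wavelength.
So the condition for destructive reflection is 2 n t = m λ.
Minimum nonzero at m = 1: t = λ / (2 n) = 586 / (2 × 1.275) = 230 nm.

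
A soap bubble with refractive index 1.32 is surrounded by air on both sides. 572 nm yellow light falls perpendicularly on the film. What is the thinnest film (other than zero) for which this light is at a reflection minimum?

Ray reflecting at the top interface goes from n = 1.0 toward n = 1.32: a half-wave phase shift.
Bottom surface (1.32 → 1.0): reflection off a lower-index medium gives no phase shift.
Net: one phase inversion between the two reflected rays.
With one net inversion, destructive interference in reflection requires 2 n t = m λ.
Minimum nonzero at m = 1: t = λ / (2 n) = 572 / (2 × 1.32) = 217 nm.

217 nm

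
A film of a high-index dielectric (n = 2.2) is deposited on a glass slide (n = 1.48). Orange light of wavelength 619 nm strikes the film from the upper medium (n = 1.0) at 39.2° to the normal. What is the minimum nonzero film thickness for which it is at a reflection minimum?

Ray reflecting at the top interface goes from n = 1.0 toward n = 2.2: a half-wave phase shift.
Bottom surface (2.2 → 1.48): reflection off a lower-index medium gives no phase shift.
Net: one phase inversion between the two reflected rays.
With one net inversion, destructive interference in reflection requires 2 n t cos θ_r = m λ.
Snell's law: 1.0 sin 39.2° = 2.2 sin θ_r → sin θ_r = 0.287, cos θ_r = 0.958.
Minimum nonzero at m = 1: t = λ / (2 n cos θ_r) = 619 / (2 × 2.2 × 0.958) = 147 nm.

147 nm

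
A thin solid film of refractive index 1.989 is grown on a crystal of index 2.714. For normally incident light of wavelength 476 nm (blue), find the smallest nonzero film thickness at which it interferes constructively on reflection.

120 nm

Top surface (1.0 → 1.989): reflection off a higher-index medium gives a half-wave phase shift.
At the lower boundary (n = 1.989 to n = 2.714) the reflected ray undergoes a half-wave phase shift.
Net: no relative phase inversion (both shifts match).
For bright reflection here: 2 n t = m λ.
Minimum nonzero at m = 1: t = λ / (2 n) = 476 / (2 × 1.989) = 120 nm.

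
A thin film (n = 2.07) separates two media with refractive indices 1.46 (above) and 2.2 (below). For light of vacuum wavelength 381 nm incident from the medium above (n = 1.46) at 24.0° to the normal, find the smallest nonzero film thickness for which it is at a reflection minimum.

48.0 nm

Top surface (1.46 → 2.07): reflection off a higher-index medium gives a half-wave phase shift.
Ray reflecting at the bottom interface goes from n = 2.07 toward n = 2.2: a half-wave phase shift.
The two reflections carry the same phase change, so no net offset.
For weak reflection here: 2 n t cos θ_r = (m + ½) λ.
Snell's law: 1.46 sin 24.0° = 2.07 sin θ_r → sin θ_r = 0.287, cos θ_r = 0.958.
Minimum at m = 0: t = λ / (4 n cos θ_r) = 381 / (4 × 2.07 × 0.958) = 48.0 nm.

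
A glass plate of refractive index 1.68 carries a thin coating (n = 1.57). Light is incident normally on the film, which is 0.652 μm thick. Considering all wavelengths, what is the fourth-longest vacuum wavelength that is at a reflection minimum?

585 nm

Top surface (1.0 → 1.57): reflection off a higher-index medium gives a half-wave phase shift.
Bottom surface (1.57 → 1.68): reflection off a higher-index medium gives a half-wave phase shift.
Zero or two π shifts → no net half-wave offset.
So the condition for destructive reflection is 2 n t = (m + ½) λ.
λ = 2 n t / (m + ½). The fourth-longest wavelength is m = 3: λ = 2 × 1.57 × 652 / 3.50 = 585 nm.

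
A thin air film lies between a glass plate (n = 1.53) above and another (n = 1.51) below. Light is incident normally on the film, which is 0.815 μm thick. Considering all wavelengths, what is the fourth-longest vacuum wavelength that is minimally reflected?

Ray reflecting at the top interface goes from n = 1.53 toward n = 1.0: no phase shift.
Ray reflecting at the bottom interface goes from n = 1.0 toward n = 1.51: a half-wave phase shift.
The two reflections differ by half a wavelength.
So the condition for destructive reflection is 2 n t = m λ.
λ = 2 n t / m. The fourth-longest wavelength is m = 4: λ = 2 × 1.0 × 815 / 4.00 = 408 nm.

408 nm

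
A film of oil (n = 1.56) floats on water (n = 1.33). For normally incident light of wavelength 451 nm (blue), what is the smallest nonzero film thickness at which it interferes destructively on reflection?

145 nm

Top surface (1.0 → 1.56): reflection off a higher-index medium gives a half-wave phase shift.
At the lower boundary (n = 1.56 to n = 1.33) the reflected ray undergoes no phase shift.
The two reflections differ by half a wavelength.
With one net inversion, destructive interference in reflection requires 2 n t = m λ.
The smallest nonzero thickness corresponds to m = 1: t = m λ / (2 n) = 1.00 × 451 / (2 × 1.56) = 145 nm.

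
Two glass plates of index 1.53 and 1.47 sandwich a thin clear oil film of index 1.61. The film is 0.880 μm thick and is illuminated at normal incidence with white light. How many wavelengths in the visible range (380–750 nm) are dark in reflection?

4

At the upper boundary (n = 1.53 to n = 1.61) the reflected ray undergoes a half-wave phase shift.
Bottom surface (1.61 → 1.47): reflection off a lower-index medium gives no phase shift.
Net: one phase inversion between the two reflected rays.
For weak reflection here: 2 n t = m λ.
λ = 2 n t / m = 2834 / m nm.
m=3: 945 nm (IR); m=4: 708 nm (visible); m=5: 567 nm (visible); m=6: 472 nm (visible); m=7: 405 nm (visible); m=8: 354 nm (UV).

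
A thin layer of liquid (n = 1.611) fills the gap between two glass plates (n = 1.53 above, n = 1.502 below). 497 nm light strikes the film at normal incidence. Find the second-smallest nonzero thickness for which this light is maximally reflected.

231 nm

Top surface (1.53 → 1.611): reflection off a higher-index medium gives a half-wave phase shift.
At the lower boundary (n = 1.611 to n = 1.502) the reflected ray undergoes no phase shift.
Exactly one π shift → a net half-wave offset.
For maximum reflection here: 2 n t = (m + ½) λ.
The second-smallest nonzero thickness corresponds to m = 1: t = (m + ½) λ / (2 n) = 1.50 × 497 / (2 × 1.611) = 231 nm.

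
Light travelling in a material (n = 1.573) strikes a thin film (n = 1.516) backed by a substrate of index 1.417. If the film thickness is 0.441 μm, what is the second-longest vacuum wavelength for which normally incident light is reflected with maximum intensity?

Top surface (1.573 → 1.516): reflection off a lower-index medium gives no phase shift.
Bottom surface (1.516 → 1.417): reflection off a lower-index medium gives no phase shift.
Zero or two π shifts → no net half-wave offset.
So the condition for constructive reflection is 2 n t = m λ.
λ = 2 n t / m. The second-longest wavelength is m = 2: λ = 2 × 1.516 × 441 / 2.00 = 669 nm.

669 nm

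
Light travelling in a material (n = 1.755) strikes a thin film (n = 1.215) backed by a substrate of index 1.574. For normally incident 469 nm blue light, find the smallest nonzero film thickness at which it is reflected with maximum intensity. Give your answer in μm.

At the upper boundary (n = 1.755 to n = 1.215) the reflected ray undergoes no phase shift.
Bottom surface (1.215 → 1.574): reflection off a higher-index medium gives a half-wave phase shift.
Net: one phase inversion between the two reflected rays.
So the condition for constructive reflection is 2 n t = (m + ½) λ.
Minimum at m = 0: t = λ / (4 n) = 469 / (4 × 1.215) = 96.5 nm.

0.0965 μm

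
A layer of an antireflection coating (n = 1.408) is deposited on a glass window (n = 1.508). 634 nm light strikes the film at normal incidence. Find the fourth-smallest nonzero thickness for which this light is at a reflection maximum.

901 nm

Ray reflecting at the top interface goes from n = 1.0 toward n = 1.408: a half-wave phase shift.
At the lower boundary (n = 1.408 to n = 1.508) the reflected ray undergoes a half-wave phase shift.
Net: no relative phase inversion (both shifts match).
So the condition for constructive reflection is 2 n t = m λ.
The fourth-smallest nonzero thickness corresponds to m = 4: t = m λ / (2 n) = 4.00 × 634 / (2 × 1.408) = 901 nm.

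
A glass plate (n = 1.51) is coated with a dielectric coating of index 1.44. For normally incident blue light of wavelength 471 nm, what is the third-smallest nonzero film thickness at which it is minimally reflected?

409 nm

At the upper boundary (n = 1.0 to n = 1.44) the reflected ray undergoes a half-wave phase shift.
Bottom surface (1.44 → 1.51): reflection off a higher-index medium gives a half-wave phase shift.
The two reflections carry the same phase change, so no net offset.
So the condition for destructive reflection is 2 n t = (m + ½) λ.
The third-smallest nonzero thickness corresponds to m = 2: t = (m + ½) λ / (2 n) = 2.50 × 471 / (2 × 1.44) = 409 nm.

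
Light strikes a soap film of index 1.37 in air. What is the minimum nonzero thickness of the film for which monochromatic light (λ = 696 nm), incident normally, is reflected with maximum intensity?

Ray reflecting at the top interface goes from n = 1.0 toward n = 1.37: a half-wave phase shift.
Ray reflecting at the bottom interface goes from n = 1.37 toward n = 1.0: no phase shift.
The two reflections differ by half a wavelength.
With one net inversion, constructive interference in reflection requires 2 n t = (m + ½) λ.
Minimum at m = 0: t = λ / (4 n) = 696 / (4 × 1.37) = 127 nm.

127 nm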